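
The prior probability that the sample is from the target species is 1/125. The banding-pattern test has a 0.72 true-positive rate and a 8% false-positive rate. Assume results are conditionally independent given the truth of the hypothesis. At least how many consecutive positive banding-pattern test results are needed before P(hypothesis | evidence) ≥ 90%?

4

Prior odds: 0.008 ÷ 0.992 = 1/124.
Likelihood ratio of a positive result = 0.72/0.08 = 9.
Target odds: 0.9 ÷ 0.1 = 9.
Need (1/124) × 9ⁿ ≥ 9, i.e. 9ⁿ ≥ 1116.
9³ = 729 falls short of 1116 but 9⁴ = 6561 reaches it, so n = 4.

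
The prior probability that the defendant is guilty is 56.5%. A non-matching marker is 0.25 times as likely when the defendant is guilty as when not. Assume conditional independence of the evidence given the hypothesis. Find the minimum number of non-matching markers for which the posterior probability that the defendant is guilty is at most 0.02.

Prior odds = 0.565/0.435 = 113/87.
Likelihood ratio per non-matching marker = 0.25.
Target odds: 0.02 ÷ 0.98 = 1/49.
Require 0.25ⁿ ≤ 1/49 ÷ (113/87) = 87/5537.
0.25² = 0.0625 is still above 87/5537 but 0.25³ = 0.015625 is at or below it, so n = 3.

3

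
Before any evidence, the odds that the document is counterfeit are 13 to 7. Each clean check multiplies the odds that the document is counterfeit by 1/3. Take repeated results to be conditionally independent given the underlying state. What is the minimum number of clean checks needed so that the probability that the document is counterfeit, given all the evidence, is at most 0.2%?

7

Prior odds = 13/7.
Likelihood ratio per clean check = 1/3.
Target posterior odds = 0.002/0.998 = 1/499.
Need (13/7) × (1/3)ⁿ ≤ 1/499, i.e. (1/3)ⁿ ≤ 7/6487.
(1/3)⁶ = 1/729 is still above 7/6487 but (1/3)⁷ = 1/2187 is at or below it, so n = 7.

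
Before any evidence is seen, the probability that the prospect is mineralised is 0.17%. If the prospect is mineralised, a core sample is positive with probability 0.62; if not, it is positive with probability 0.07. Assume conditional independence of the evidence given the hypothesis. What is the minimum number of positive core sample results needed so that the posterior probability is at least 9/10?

4

Prior odds = 0.0017/0.9983 = 17/9983.
Likelihood ratio of a positive = 0.62/0.07 = 62/7.
Target odds: 0.9 ÷ 0.1 = 9.
Require (62/7)ⁿ ≥ 9 ÷ (17/9983) = 89847/17.
(62/7)³ = 238328/343 falls short of 89847/17 but (62/7)⁴ = 14776336/2401 reaches it, so n = 4.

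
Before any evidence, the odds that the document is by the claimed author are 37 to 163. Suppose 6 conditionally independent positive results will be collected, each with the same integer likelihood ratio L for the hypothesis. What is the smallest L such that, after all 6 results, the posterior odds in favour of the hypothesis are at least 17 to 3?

2

Prior odds = 37/163.
Target odds = 17/3.
Need L⁶ ≥ 17/3 ÷ (37/163) = 2771/111.
1⁶ = 1 < 2771/111 ≤ 64 = 2⁶, so L = 2.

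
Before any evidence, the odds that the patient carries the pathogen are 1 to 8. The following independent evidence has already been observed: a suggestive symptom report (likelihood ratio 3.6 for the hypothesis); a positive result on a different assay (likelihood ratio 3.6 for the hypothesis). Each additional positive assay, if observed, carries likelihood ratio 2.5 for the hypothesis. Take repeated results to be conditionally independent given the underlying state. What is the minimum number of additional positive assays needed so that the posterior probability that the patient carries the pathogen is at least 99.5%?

6

Prior odds = 0.125.
Combined Bayes factor of the evidence already in hand = 3.6 × 3.6 = 12.96.
Odds after that evidence = 0.125 × 12.96 = 1.62.
Target odds = 0.995/0.005 = 199.
Need 2.5ⁿ ≥ 199 ÷ 1.62 = 9950/81.
2.5⁵ = 97.65625 falls short of 9950/81 but 2.5⁶ = 244.140625 reaches it, so n = 6.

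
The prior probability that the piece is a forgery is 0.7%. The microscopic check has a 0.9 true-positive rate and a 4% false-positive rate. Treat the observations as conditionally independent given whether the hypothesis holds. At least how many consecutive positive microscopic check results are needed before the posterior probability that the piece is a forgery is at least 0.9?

Prior odds: 0.007 ÷ 0.993 = 7/993.
Likelihood ratio of a positive result = 0.9/0.04 = 22.5.
Target odds: 0.9 ÷ 0.1 = 9.
Need (7/993) × 22.5ⁿ ≥ 9, i.e. 22.5ⁿ ≥ 8937/7.
22.5² = 506.25 falls short of 8937/7 but 22.5³ = 11390.625 reaches it, so n = 3.

3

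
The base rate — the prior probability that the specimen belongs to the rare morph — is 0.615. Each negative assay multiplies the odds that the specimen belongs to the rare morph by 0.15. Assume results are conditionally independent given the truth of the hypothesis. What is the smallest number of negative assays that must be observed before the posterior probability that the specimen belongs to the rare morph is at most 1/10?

2

Prior odds = 0.615/0.385 = 123/77.
Likelihood ratio per negative assay = 0.15.
Target odds: 0.1 ÷ 0.9 = 1/9.
Need (123/77) × 0.15ⁿ ≤ 1/9, i.e. 0.15ⁿ ≤ 77/1107.
0.15¹ = 0.15 is still above 77/1107 but 0.15² = 0.0225 is at or below it, so n = 2.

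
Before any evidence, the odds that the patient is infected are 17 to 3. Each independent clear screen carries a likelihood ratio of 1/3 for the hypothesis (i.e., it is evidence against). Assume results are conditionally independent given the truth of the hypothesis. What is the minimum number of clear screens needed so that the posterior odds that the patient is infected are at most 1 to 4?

3

Prior odds = 17/3.
Likelihood ratio per clear screen = 1/3.
Target odds = 0.25.
Need (17/3) × (1/3)ⁿ ≤ 0.25, i.e. (1/3)ⁿ ≤ 3/68.
(1/3)² = 1/9 is still above 3/68 but (1/3)³ = 1/27 is at or below it, so n = 3.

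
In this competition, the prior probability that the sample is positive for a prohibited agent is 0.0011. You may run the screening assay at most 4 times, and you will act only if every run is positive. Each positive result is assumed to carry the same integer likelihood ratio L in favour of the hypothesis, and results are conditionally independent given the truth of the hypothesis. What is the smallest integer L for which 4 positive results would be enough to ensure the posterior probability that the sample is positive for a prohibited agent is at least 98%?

Prior odds = 0.0011/0.9989 = 11/9989.
Target odds = 0.98/0.02 = 49.
Need L⁴ ≥ 49 ÷ (11/9989) = 489461/11.
14⁴ = 38416 < 489461/11 ≤ 50625 = 15⁴, so L = 15.

15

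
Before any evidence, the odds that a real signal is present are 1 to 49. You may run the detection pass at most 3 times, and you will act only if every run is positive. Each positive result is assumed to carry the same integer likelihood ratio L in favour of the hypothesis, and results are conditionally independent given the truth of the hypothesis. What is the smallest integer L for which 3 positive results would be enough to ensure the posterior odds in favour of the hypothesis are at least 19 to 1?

10

Prior odds = 1/49.
Target odds = 19.
Need L³ ≥ 19 ÷ (1/49) = 931.
9³ = 729 < 931 ≤ 1000 = 10³, so L = 10.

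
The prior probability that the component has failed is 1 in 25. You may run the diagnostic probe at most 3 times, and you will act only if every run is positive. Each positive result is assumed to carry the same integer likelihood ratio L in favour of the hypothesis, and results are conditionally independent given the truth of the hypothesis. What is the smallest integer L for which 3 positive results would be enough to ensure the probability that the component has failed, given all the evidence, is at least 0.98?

Prior odds = 0.04/0.96 = 1/24.
Target odds = 0.98/0.02 = 49.
Need L³ ≥ 49 ÷ (1/24) = 1176.
10³ = 1000 < 1176 ≤ 1331 = 11³, so L = 11.

11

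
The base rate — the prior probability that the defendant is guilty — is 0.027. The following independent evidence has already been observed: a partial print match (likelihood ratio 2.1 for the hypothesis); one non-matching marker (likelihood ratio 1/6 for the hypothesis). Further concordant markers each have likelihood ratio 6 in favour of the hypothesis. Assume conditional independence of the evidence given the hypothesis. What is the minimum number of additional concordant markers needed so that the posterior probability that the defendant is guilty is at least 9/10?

4

Prior odds = 0.027/0.973 = 27/973.
Combined Bayes factor of the evidence already in hand = 2.1 × (1/6) = 0.35.
Odds after that evidence = (27/973) × 0.35 = 27/2780.
Target odds = 0.9/0.1 = 9.
Need 6ⁿ ≥ 9 ÷ (27/2780) = 2780/3.
6³ = 216 falls short of 2780/3 but 6⁴ = 1296 reaches it, so n = 4.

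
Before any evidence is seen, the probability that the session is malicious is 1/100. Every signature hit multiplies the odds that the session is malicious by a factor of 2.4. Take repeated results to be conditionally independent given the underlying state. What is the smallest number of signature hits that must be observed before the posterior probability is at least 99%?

Prior odds = 0.01/0.99 = 1/99.
Likelihood ratio per signature hit = 2.4.
Target posterior odds = 0.99/0.01 = 99.
Require 2.4ⁿ ≥ 99 ÷ (1/99) = 9801.
2.4¹⁰ ≈6340.34 falls short of 9801 but 2.4¹¹ ≈15216.8 reaches it, so n = 11.

11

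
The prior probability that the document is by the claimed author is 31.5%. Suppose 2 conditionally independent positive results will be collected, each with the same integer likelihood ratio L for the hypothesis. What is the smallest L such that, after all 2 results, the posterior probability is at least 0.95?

7

Prior odds = 0.315/0.685 = 63/137.
Target odds = 0.95/0.05 = 19.
Need L² ≥ 19 ÷ (63/137) = 2603/63.
6² = 36 < 2603/63 ≤ 49 = 7², so L = 7.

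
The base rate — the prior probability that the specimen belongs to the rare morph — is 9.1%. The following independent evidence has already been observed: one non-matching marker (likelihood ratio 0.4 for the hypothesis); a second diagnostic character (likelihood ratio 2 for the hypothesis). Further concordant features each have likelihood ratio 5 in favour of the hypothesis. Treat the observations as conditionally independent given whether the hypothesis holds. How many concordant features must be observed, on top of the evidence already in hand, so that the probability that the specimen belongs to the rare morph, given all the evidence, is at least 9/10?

Prior odds = 0.091/0.909 = 91/909.
Combined Bayes factor of the evidence already in hand = 0.4 × 2 = 0.8.
Odds after that evidence = (91/909) × 0.8 = 364/4545.
Target odds = 0.9/0.1 = 9.
Need 5ⁿ ≥ 9 ÷ (364/4545) = 40905/364.
5² = 25 falls short of 40905/364 but 5³ = 125 reaches it, so n = 3.

3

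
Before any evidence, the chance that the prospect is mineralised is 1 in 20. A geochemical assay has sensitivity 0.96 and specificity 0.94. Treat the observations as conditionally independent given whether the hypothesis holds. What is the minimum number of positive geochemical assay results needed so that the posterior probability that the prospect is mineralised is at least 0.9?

Prior odds = 0.05/0.95 = 1/19.
False-positive rate = 1 − 0.94 = 0.06; likelihood ratio of a positive = 0.96/0.06 = 16.
Target posterior odds = 0.9/0.1 = 9.
Need (1/19) × 16ⁿ ≥ 9, i.e. 16ⁿ ≥ 171.
16¹ = 16 falls short of 171 but 16² = 256 reaches it, so n = 2.

2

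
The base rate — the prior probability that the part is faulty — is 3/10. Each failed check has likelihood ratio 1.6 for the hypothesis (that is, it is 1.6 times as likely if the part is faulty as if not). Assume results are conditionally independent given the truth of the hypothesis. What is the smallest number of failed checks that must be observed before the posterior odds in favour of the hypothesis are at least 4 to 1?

Prior odds = 0.3/0.7 = 3/7.
Likelihood ratio per failed check = 1.6.
Target odds = 4.
Require 1.6ⁿ ≥ 4 ÷ (3/7) = 28/3.
1.6⁴ = 6.5536 falls short of 28/3 but 1.6⁵ = 10.48576 reaches it, so n = 5.

5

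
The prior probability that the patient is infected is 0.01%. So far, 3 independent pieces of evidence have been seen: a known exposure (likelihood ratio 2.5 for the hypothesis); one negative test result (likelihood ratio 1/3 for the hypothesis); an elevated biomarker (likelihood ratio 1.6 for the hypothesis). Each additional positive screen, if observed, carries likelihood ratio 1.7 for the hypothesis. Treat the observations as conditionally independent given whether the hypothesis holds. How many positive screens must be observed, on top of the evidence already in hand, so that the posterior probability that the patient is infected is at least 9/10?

Prior odds = 0.0001/0.9999 = 1/9999.
Combined Bayes factor of the evidence already in hand = 2.5 × (1/3) × 1.6 = 4/3.
Odds after that evidence = (1/9999) × 4/3 = 4/29997.
Target odds = 0.9/0.1 = 9.
Need 1.7ⁿ ≥ 9 ÷ (4/29997) = 67493.25.
1.7²⁰ ≈40642.3 falls short of 67493.25 but 1.7²¹ ≈69091.9 reaches it, so n = 21.

21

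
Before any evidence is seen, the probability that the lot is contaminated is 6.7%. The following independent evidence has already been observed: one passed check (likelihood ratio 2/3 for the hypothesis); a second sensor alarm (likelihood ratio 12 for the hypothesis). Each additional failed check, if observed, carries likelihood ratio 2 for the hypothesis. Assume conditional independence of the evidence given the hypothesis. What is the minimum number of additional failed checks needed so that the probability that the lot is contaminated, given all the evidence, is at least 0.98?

Prior odds = 0.067/0.933 = 67/933.
Combined Bayes factor of the evidence already in hand = (2/3) × 12 = 8.
Odds after that evidence = (67/933) × 8 = 536/933.
Target odds = 0.98/0.02 = 49.
Need 2ⁿ ≥ 49 ÷ (536/933) = 45717/536.
2⁶ = 64 falls short of 45717/536 but 2⁷ = 128 reaches it, so n = 7.

7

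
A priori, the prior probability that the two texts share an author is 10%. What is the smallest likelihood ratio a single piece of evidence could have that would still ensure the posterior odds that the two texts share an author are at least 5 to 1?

Prior odds = 0.1/0.9 = 1/9.
Target odds = 5.
Required Bayes factor = 5 ÷ (1/9) = 45.

45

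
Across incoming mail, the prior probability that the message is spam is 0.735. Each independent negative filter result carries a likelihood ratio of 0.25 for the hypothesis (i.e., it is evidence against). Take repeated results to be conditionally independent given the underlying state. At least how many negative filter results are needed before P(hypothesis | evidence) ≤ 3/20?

Prior odds = 0.735/0.265 = 147/53.
Likelihood ratio per negative filter result = 0.25.
Target posterior odds = 0.15/0.85 = 3/17.
Need (147/53) × 0.25ⁿ ≤ 3/17, i.e. 0.25ⁿ ≤ 53/833.
0.25¹ = 0.25 is still above 53/833 but 0.25² = 0.0625 is at or below it, so n = 2.

2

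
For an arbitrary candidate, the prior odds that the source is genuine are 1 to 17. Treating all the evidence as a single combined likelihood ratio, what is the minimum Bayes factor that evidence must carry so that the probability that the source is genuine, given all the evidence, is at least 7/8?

Prior odds = 1/17.
Target odds = 0.875/0.125 = 7.
Required Bayes factor = 7 ÷ (1/17) = 119.

119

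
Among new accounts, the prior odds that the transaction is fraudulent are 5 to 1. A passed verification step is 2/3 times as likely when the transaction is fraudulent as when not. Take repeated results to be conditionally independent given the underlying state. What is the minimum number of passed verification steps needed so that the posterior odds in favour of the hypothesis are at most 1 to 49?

14

Prior odds = 5.
Likelihood ratio per passed verification step = 2/3.
Target odds = 1/49.
Need 5 × (2/3)ⁿ ≤ 1/49, i.e. (2/3)ⁿ ≤ 1/245.
(2/3)¹³ = 8192/1594323 is still above 1/245 but (2/3)¹⁴ = 16384/4782969 is at or below it, so n = 14.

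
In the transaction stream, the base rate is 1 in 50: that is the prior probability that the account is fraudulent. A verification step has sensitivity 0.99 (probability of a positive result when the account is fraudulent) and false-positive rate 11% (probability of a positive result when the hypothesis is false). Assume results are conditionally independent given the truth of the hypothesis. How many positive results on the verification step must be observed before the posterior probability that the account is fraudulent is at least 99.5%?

Prior odds = 0.02/0.98 = 1/49.
Likelihood ratio of a positive result = 0.99/0.11 = 9.
Target odds: 0.995 ÷ 0.005 = 199.
Need (1/49) × 9ⁿ ≥ 199, i.e. 9ⁿ ≥ 9751.
9⁴ = 6561 falls short of 9751 but 9⁵ = 59049 reaches it, so n = 5.

5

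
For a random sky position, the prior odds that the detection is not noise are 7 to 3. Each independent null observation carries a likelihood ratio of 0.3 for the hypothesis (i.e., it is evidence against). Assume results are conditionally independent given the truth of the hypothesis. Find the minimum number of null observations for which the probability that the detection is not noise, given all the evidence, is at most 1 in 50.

4

Prior odds = 7/3.
Likelihood ratio per null observation = 0.3.
Target odds: 0.02 ÷ 0.98 = 1/49.
Require 0.3ⁿ ≤ 1/49 ÷ (7/3) = 3/343.
0.3³ = 0.027 is still above 3/343 but 0.3⁴ = 0.0081 is at or below it, so n = 4.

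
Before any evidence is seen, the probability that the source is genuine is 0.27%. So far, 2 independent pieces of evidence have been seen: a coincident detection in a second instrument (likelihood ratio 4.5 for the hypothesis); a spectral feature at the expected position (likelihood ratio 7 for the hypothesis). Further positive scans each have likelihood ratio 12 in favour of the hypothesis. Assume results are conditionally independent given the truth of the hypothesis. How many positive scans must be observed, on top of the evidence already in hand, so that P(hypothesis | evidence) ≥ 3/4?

Prior odds = 0.0027/0.9973 = 27/9973.
Combined Bayes factor of the evidence already in hand = 4.5 × 7 = 31.5.
Odds after that evidence = (27/9973) × 31.5 = 1701/19946.
Target odds = 0.75/0.25 = 3.
Need 12ⁿ ≥ 3 ÷ (1701/19946) = 19946/567.
12¹ = 12 falls short of 19946/567 but 12² = 144 reaches it, so n = 2.

2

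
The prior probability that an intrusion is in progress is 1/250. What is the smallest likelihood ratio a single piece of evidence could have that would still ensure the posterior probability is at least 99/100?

24651

Prior odds = 0.004/0.996 = 1/249.
Target odds = 0.99/0.01 = 99.
Required Bayes factor = 99 ÷ (1/249) = 24651.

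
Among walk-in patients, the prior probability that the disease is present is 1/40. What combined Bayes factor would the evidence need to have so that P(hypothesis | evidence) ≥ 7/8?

273

Prior odds = 0.025/0.975 = 1/39.
Target odds = 0.875/0.125 = 7.
Required Bayes factor = 7 ÷ (1/39) = 273.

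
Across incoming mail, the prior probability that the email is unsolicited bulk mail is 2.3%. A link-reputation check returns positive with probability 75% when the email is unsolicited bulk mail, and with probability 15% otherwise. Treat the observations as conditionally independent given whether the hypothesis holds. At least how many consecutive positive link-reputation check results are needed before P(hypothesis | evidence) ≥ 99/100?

6

Prior odds = 0.023/0.977 = 23/977.
Likelihood ratio of a positive result = 0.75/0.15 = 5.
Target posterior odds = 0.99/0.01 = 99.
Need (23/977) × 5ⁿ ≥ 99, i.e. 5ⁿ ≥ 96723/23.
5⁵ = 3125 falls short of 96723/23 but 5⁶ = 15625 reaches it, so n = 6.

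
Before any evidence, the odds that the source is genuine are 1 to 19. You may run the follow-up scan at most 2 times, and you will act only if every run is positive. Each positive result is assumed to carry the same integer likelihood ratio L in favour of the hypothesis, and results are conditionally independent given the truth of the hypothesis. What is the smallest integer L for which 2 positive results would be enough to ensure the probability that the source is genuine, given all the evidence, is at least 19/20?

19

Prior odds = 1/19.
Target odds = 0.95/0.05 = 19.
Need L² ≥ 19 ÷ (1/19) = 361.
18² = 324 < 361 ≤ 361 = 19², so L = 19.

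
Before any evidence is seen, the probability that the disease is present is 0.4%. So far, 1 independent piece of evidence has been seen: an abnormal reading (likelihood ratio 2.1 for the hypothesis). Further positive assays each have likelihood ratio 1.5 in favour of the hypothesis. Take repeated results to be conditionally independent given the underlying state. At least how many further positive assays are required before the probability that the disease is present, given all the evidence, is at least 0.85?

17

Prior odds = 0.004/0.996 = 1/249.
Bayes factor of the evidence already in hand = 2.1.
Odds after that evidence = (1/249) × 2.1 = 7/830.
Target odds = 0.85/0.15 = 17/3.
Need 1.5ⁿ ≥ 17/3 ÷ (7/830) = 14110/21.
1.5¹⁶ = 43046721/65536 falls short of 14110/21 but 1.5¹⁷ = 129140163/131072 reaches it, so n = 17.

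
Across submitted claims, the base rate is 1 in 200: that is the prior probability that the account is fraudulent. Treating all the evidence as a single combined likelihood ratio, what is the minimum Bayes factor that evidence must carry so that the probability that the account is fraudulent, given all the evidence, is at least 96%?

Prior odds = 0.005/0.995 = 1/199.
Target odds = 0.96/0.04 = 24.
Required Bayes factor = 24 ÷ (1/199) = 4776.

4776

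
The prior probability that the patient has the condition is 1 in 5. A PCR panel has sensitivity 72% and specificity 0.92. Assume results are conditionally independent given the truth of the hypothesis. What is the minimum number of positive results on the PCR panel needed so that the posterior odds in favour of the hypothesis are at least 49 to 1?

Prior odds = 0.2/0.8 = 0.25.
False-positive rate = 1 − 0.92 = 0.08; likelihood ratio of a positive = 0.72/0.08 = 9.
Target odds = 49.
Require 9ⁿ ≥ 49 ÷ 0.25 = 196.
9² = 81 falls short of 196 but 9³ = 729 reaches it, so n = 3.

3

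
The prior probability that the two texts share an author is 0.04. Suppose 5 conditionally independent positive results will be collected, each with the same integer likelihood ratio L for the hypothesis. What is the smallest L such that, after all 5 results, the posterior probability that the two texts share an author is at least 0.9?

3

Prior odds = 0.04/0.96 = 1/24.
Target odds = 0.9/0.1 = 9.
Need L⁵ ≥ 9 ÷ (1/24) = 216.
2⁵ = 32 < 216 ≤ 243 = 3⁵, so L = 3.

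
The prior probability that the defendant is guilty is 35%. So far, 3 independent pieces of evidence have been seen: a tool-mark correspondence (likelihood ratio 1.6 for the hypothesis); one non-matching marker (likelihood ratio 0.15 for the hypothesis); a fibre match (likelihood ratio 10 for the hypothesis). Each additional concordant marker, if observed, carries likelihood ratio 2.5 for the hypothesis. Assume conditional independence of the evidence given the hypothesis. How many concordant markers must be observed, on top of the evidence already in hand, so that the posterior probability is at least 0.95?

Prior odds = 0.35/0.65 = 7/13.
Combined Bayes factor of the evidence already in hand = 1.6 × 0.15 × 10 = 2.4.
Odds after that evidence = (7/13) × 2.4 = 84/65.
Target odds = 0.95/0.05 = 19.
Need 2.5ⁿ ≥ 19 ÷ (84/65) = 1235/84.
2.5² = 6.25 falls short of 1235/84 but 2.5³ = 15.625 reaches it, so n = 3.

3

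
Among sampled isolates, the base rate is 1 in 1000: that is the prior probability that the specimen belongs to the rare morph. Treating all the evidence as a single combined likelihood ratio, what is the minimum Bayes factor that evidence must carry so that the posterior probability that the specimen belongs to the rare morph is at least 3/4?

2997

Prior odds = 0.001/0.999 = 1/999.
Target odds = 0.75/0.25 = 3.
Required Bayes factor = 3 ÷ (1/999) = 2997.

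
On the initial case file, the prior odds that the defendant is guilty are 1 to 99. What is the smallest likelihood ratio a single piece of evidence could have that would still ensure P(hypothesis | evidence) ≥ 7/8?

693

Prior odds = 1/99.
Target odds = 0.875/0.125 = 7.
Required Bayes factor = 7 ÷ (1/99) = 693.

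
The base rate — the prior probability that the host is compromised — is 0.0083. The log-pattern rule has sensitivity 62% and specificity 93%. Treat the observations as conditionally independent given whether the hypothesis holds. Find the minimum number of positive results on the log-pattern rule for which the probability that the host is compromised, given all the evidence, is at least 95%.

4

Prior odds: 0.0083 ÷ 0.9917 = 83/9917.
False-positive rate = 1 − 0.93 = 0.07; likelihood ratio of a positive = 0.62/0.07 = 62/7.
Target odds: 0.95 ÷ 0.05 = 19.
Need (83/9917) × (62/7)ⁿ ≥ 19, i.e. (62/7)ⁿ ≥ 188423/83.
(62/7)³ = 238328/343 falls short of 188423/83 but (62/7)⁴ = 14776336/2401 reaches it, so n = 4.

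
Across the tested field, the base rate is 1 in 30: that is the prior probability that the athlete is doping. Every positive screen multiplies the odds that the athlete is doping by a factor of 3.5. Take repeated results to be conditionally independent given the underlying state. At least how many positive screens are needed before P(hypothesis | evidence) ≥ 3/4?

Prior odds: (1/30) ÷ (29/30) = 1/29.
Likelihood ratio per positive screen = 3.5.
Target posterior odds = 0.75/0.25 = 3.
Need (1/29) × 3.5ⁿ ≥ 3, i.e. 3.5ⁿ ≥ 87.
3.5³ = 42.875 falls short of 87 but 3.5⁴ = 150.0625 reaches it, so n = 4.

4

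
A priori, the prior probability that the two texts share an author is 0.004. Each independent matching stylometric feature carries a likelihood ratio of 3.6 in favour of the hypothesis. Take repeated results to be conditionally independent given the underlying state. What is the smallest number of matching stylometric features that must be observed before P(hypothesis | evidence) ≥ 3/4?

6

Prior odds = 0.004/0.996 = 1/249.
Likelihood ratio per matching stylometric feature = 3.6.
Target odds: 0.75 ÷ 0.25 = 3.
Need (1/249) × 3.6ⁿ ≥ 3, i.e. 3.6ⁿ ≥ 747.
3.6⁵ = 604.66176 falls short of 747 but 3.6⁶ = 34012224/15625 reaches it, so n = 6.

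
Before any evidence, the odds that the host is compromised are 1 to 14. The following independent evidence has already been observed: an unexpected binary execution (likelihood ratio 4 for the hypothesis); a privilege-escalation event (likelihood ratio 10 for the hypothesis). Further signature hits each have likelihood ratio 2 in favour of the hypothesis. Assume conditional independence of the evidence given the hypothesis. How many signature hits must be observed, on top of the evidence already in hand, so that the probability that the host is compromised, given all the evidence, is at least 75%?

1

Prior odds = 1/14.
Combined Bayes factor of the evidence already in hand = 4 × 10 = 40.
Odds after that evidence = (1/14) × 40 = 20/7.
Target odds = 0.75/0.25 = 3.
Need 2ⁿ ≥ 3 ÷ (20/7) = 1.05.
2¹ = 2, which meets the required 1.05; so n = 1.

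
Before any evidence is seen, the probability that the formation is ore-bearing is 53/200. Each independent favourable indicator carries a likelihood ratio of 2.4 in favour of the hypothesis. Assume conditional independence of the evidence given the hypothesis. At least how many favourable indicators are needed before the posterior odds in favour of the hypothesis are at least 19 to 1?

5

Prior odds = 0.265/0.735 = 53/147.
Likelihood ratio per favourable indicator = 2.4.
Target odds = 19.
Require 2.4ⁿ ≥ 19 ÷ (53/147) = 2793/53.
2.4⁴ = 33.1776 falls short of 2793/53 but 2.4⁵ = 79.62624 reaches it, so n = 5.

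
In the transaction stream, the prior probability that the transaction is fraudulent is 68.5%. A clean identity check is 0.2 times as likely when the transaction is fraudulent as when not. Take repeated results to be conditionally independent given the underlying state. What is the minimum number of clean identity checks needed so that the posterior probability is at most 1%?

Prior odds: 0.685 ÷ 0.315 = 137/63.
Likelihood ratio per clean identity check = 0.2.
Target odds: 0.01 ÷ 0.99 = 1/99.
Require 0.2ⁿ ≤ 1/99 ÷ (137/63) = 7/1507.
0.2³ = 0.008 is still above 7/1507 but 0.2⁴ = 0.0016 is at or below it, so n = 4.

4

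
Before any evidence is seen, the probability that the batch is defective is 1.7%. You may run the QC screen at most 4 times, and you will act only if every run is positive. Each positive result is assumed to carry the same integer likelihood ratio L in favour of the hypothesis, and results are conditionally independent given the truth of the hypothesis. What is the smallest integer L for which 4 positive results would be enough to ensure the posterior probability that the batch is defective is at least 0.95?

6

Prior odds = 0.017/0.983 = 17/983.
Target odds = 0.95/0.05 = 19.
Need L⁴ ≥ 19 ÷ (17/983) = 18677/17.
5⁴ = 625 < 18677/17 ≤ 1296 = 6⁴, so L = 6.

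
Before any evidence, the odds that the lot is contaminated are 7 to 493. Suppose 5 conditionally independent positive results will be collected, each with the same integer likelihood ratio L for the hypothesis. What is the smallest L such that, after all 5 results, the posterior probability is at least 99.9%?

Prior odds = 7/493.
Target odds = 0.999/0.001 = 999.
Need L⁵ ≥ 999 ÷ (7/493) = 492507/7.
9⁵ = 59049 < 492507/7 ≤ 100000 = 10⁵, so L = 10.

10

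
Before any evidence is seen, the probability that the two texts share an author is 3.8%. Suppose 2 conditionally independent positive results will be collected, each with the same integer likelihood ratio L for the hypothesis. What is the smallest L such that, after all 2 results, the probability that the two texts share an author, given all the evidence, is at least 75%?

9

Prior odds = 0.038/0.962 = 19/481.
Target odds = 0.75/0.25 = 3.
Need L² ≥ 3 ÷ (19/481) = 1443/19.
8² = 64 < 1443/19 ≤ 81 = 9², so L = 9.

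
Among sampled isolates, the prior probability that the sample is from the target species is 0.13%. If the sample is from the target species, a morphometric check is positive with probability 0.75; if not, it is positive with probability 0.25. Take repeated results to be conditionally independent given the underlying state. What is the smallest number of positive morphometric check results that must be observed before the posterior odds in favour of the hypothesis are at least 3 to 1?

8

Prior odds = 0.0013/0.9987 = 13/9987.
Likelihood ratio of a positive = 0.75/0.25 = 3.
Target odds = 3.
Require 3ⁿ ≥ 3 ÷ (13/9987) = 29961/13.
3⁷ = 2187 falls short of 29961/13 but 3⁸ = 6561 reaches it, so n = 8.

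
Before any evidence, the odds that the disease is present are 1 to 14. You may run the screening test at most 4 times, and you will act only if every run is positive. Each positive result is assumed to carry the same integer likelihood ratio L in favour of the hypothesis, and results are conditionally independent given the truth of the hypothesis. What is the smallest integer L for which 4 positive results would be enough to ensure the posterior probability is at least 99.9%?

11

Prior odds = 1/14.
Target odds = 0.999/0.001 = 999.
Need L⁴ ≥ 999 ÷ (1/14) = 13986.
10⁴ = 10000 < 13986 ≤ 14641 = 11⁴, so L = 11.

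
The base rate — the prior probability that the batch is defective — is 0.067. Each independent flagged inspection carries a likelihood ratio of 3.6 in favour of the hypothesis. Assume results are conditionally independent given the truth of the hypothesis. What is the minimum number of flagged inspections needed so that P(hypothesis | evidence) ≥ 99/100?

6

Prior odds: 0.067 ÷ 0.933 = 67/933.
Likelihood ratio per flagged inspection = 3.6.
Target odds: 0.99 ÷ 0.01 = 99.
Require 3.6ⁿ ≥ 99 ÷ (67/933) = 92367/67.
3.6⁵ = 604.66176 falls short of 92367/67 but 3.6⁶ = 34012224/15625 reaches it, so n = 6.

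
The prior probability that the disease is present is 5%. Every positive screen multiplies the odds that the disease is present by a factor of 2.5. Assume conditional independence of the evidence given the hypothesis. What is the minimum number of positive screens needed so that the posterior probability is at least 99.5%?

9

Prior odds = 0.05/0.95 = 1/19.
Likelihood ratio per positive screen = 2.5.
Target odds: 0.995 ÷ 0.005 = 199.
Need (1/19) × 2.5ⁿ ≥ 199, i.e. 2.5ⁿ ≥ 3781.
2.5⁸ = 390625/256 falls short of 3781 but 2.5⁹ = 1953125/512 reaches it, so n = 9.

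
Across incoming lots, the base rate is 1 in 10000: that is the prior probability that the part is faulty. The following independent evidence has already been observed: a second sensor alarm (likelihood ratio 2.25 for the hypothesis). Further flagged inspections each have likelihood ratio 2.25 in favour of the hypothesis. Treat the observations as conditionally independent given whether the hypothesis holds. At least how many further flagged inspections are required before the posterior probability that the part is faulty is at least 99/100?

Prior odds = 0.0001/0.9999 = 1/9999.
Bayes factor of the evidence already in hand = 2.25.
Odds after that evidence = (1/9999) × 2.25 = 1/4444.
Target odds = 0.99/0.01 = 99.
Need 2.25ⁿ ≥ 99 ÷ (1/4444) = 439956.
2.25¹⁶ ≈431440 falls short of 439956 but 2.25¹⁷ ≈970740 reaches it, so n = 17.

17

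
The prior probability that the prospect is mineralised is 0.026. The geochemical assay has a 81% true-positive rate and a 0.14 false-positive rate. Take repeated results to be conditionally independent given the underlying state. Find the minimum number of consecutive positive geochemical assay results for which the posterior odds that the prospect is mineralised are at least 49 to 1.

5

Prior odds = 0.026/0.974 = 13/487.
Likelihood ratio of a positive result = 0.81/0.14 = 81/14.
Target odds = 49.
Require (81/14)ⁿ ≥ 49 ÷ (13/487) = 23863/13.
(81/14)⁴ = 43046721/38416 falls short of 23863/13 but (81/14)⁵ ≈6483.13 reaches it, so n = 5.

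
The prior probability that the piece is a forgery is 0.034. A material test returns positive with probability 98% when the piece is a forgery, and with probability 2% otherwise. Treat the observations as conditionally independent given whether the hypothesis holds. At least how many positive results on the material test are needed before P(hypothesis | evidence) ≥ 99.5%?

Prior odds: 0.034 ÷ 0.966 = 17/483.
Likelihood ratio of a positive result = 0.98/0.02 = 49.
Target posterior odds = 0.995/0.005 = 199.
Need (17/483) × 49ⁿ ≥ 199, i.e. 49ⁿ ≥ 96117/17.
49² = 2401 falls short of 96117/17 but 49³ = 117649 reaches it, so n = 3.

3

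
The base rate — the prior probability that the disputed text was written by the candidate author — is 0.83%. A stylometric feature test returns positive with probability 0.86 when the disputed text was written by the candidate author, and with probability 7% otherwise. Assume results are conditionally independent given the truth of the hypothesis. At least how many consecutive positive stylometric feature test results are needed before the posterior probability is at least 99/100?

4

Prior odds = 0.0083/0.9917 = 83/9917.
Likelihood ratio of a positive result = 0.86/0.07 = 86/7.
Target posterior odds = 0.99/0.01 = 99.
Require (86/7)ⁿ ≥ 99 ÷ (83/9917) = 981783/83.
(86/7)³ = 636056/343 falls short of 981783/83 but (86/7)⁴ = 54700816/2401 reaches it, so n = 4.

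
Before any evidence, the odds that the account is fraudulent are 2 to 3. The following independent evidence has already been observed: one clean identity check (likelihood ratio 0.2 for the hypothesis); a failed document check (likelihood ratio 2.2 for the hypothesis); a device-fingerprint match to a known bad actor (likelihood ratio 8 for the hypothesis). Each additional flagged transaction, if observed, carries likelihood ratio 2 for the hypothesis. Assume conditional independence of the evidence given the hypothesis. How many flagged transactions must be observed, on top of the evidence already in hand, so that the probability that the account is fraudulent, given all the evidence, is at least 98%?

Prior odds = 2/3.
Combined Bayes factor of the evidence already in hand = 0.2 × 2.2 × 8 = 3.52.
Odds after that evidence = (2/3) × 3.52 = 176/75.
Target odds = 0.98/0.02 = 49.
Need 2ⁿ ≥ 49 ÷ (176/75) = 3675/176.
2⁴ = 16 falls short of 3675/176 but 2⁵ = 32 reaches it, so n = 5.

5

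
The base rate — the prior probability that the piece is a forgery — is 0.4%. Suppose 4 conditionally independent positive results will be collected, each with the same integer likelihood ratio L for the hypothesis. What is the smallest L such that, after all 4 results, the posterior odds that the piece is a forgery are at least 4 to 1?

Prior odds = 0.004/0.996 = 1/249.
Target odds = 4.
Need L⁴ ≥ 4 ÷ (1/249) = 996.
5⁴ = 625 < 996 ≤ 1296 = 6⁴, so L = 6.

6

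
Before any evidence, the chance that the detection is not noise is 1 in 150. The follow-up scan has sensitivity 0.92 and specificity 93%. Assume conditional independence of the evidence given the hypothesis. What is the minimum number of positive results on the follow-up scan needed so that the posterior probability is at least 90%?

Prior odds: (1/150) ÷ (149/150) = 1/149.
False-positive rate = 1 − 0.93 = 0.07; likelihood ratio of a positive = 0.92/0.07 = 92/7.
Target odds: 0.9 ÷ 0.1 = 9.
Need (1/149) × (92/7)ⁿ ≥ 9, i.e. (92/7)ⁿ ≥ 1341.
(92/7)² = 8464/49 falls short of 1341 but (92/7)³ = 778688/343 reaches it, so n = 3.

3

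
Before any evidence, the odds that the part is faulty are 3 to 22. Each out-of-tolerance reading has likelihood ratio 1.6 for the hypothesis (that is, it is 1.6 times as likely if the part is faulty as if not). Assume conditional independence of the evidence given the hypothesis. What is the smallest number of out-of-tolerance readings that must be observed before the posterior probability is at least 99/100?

Prior odds = 3/22.
Likelihood ratio per out-of-tolerance reading = 1.6.
Target odds: 0.99 ÷ 0.01 = 99.
Require 1.6ⁿ ≥ 99 ÷ (3/22) = 726.
1.6¹⁴ ≈720.576 falls short of 726 but 1.6¹⁵ ≈1152.92 reaches it, so n = 15.

15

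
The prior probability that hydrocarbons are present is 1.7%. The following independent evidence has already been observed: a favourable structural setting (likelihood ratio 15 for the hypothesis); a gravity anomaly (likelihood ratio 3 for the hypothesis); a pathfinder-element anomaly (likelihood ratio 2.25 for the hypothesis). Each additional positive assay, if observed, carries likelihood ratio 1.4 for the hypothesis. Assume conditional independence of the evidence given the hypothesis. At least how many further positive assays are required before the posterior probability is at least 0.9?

Prior odds = 0.017/0.983 = 17/983.
Combined Bayes factor of the evidence already in hand = 15 × 3 × 2.25 = 101.25.
Odds after that evidence = (17/983) × 101.25 = 6885/3932.
Target odds = 0.9/0.1 = 9.
Need 1.4ⁿ ≥ 9 ÷ (6885/3932) = 3932/765.
1.4⁴ = 3.8416 falls short of 3932/765 but 1.4⁵ = 5.37824 reaches it, so n = 5.

5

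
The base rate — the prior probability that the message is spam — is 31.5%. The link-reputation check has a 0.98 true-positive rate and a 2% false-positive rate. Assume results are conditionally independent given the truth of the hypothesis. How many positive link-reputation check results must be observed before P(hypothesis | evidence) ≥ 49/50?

Prior odds = 0.315/0.685 = 63/137.
Likelihood ratio of a positive result = 0.98/0.02 = 49.
Target odds: 0.98 ÷ 0.02 = 49.
Require 49ⁿ ≥ 49 ÷ (63/137) = 959/9.
49¹ = 49 falls short of 959/9 but 49² = 2401 reaches it, so n = 2.

2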